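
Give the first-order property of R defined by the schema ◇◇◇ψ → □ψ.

This is a Sahlqvist (Geach-type) schema ◇^3□^0ψ → □^1◇^0ψ.
Minimal-valuation argument: fix x; take any y with xR^3y and any z with xR^1z. Set V(ψ) to the set of worlds R-reachable from y in exactly 0 steps. Then □^0ψ holds at y, so the antecedent holds at x; validity forces ◇^0ψ at z, giving a w with zR^0w and yR^0w.
First-order correspondent: ∀x ∀y ∀z ((xR³y ∧ xRz) → ∃w (y = w ∧ z = w)).

∀x ∀y ∀z ((xR³y ∧ xRz) → ∃w (y = w ∧ z = w))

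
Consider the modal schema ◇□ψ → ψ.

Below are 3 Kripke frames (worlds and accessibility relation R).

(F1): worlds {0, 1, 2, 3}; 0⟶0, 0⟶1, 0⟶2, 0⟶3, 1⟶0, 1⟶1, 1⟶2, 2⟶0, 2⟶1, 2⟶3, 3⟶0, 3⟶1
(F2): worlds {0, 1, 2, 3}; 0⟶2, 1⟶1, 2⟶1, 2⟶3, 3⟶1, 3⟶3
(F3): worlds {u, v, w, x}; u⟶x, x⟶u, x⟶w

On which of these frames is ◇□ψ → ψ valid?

none

Frame correspondent (Sahlqvist): ∀x ∀y (Rxy → Ryx) — i.e. symmetry.
(F1): fails — R23 but not R32.
(F2): fails — R31 but not R13.
(F3): fails — Rxw but not Rwx.
Valid on no frame.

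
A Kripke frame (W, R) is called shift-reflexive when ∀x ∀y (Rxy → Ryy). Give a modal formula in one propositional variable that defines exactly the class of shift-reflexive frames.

□(□r → r)

A defining formula is □(□r → r) (the T□ axiom).
Suppose □(□r→r) is valid. Take Rxy and set V(r)={w : Ryw}. Then at y, □r holds; since □(□r→r) at x, □r→r at y, so r at y, i.e. Ryy.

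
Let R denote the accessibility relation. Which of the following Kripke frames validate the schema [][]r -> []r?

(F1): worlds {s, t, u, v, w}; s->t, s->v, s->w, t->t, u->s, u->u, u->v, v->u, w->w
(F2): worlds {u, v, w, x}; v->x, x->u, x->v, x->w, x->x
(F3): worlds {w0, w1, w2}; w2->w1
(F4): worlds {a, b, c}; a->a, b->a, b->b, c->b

(F2), (F4)

This is the axiom for density; its first-order frame correspondent is forall x forall y (Rxy -> exists z (Rxz & Rzy)).
(F1): fails — Rsv but no z with Rsz and Rzv.
(F2): satisfies the condition.
(F3): fails — Rw2w1 but no z with Rw2z and Rzw1.
(F4): satisfies the condition.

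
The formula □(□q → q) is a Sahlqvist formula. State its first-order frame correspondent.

This schema is the T□ axiom.
Its frame correspondent is shift-reflexivity — ∀x ∀y (Rxy → Ryy).

shift-reflexivity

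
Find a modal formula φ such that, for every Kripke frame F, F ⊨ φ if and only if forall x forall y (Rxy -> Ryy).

The condition is shift-reflexivity. The T□ schema □(□ψ → ψ) defines it.
Suppose □(□ψ→ψ) is valid. Take Rxy and set V(ψ)={w : Ryw}. Then at y, □ψ holds; since □(□ψ→ψ) at x, □ψ→ψ at y, so ψ at y, i.e. Ryy.

□(□ψ → ψ)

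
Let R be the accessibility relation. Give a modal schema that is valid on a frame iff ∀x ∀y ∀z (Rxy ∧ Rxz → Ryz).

The condition is the Euclidean property. The 5 schema ◇q → □◇q defines it.

◇q → □◇q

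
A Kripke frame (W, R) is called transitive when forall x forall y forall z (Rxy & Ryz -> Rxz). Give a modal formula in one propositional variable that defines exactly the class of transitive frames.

The condition is transitivity. The 4 schema □ψ → □□ψ defines it.

□ψ → □□ψ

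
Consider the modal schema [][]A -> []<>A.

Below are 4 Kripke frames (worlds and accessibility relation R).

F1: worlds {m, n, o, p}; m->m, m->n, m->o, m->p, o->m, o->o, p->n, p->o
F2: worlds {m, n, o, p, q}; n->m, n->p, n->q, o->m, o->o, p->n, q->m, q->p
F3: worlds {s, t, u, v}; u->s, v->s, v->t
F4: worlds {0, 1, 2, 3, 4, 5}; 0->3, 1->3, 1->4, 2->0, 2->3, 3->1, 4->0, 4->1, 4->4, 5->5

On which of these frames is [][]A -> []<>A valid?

F4

The schema corresponds to a generalized confluence (Geach) condition: forall x forall z (xRz -> exists w (x R^2 w & zRw)).
F1: fails — mRn but no w with mR²w and nRw.
F2: fails — nRm but no w with nR²w and mRw.
F3: fails — uRs but no w with uR²w and sRw.
F4: holds.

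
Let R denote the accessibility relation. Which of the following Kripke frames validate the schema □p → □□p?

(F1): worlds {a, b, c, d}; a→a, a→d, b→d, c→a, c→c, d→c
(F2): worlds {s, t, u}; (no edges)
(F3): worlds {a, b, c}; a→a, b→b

(F2), (F3)

This is the axiom for transitivity; its first-order frame correspondent is ∀x ∀y ∀z (Rxy ∧ Ryz → Rxz).
(F1): fails — Rdc and Rca but not Rda.
(F2): satisfies the condition.
(F3): satisfies the condition.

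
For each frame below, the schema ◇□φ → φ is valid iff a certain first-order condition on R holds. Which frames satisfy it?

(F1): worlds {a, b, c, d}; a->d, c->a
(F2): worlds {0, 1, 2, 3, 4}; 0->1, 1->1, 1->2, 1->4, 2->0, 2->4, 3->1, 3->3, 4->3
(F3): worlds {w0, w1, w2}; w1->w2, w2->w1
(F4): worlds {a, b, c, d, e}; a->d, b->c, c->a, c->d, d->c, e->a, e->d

Frame correspondent (Sahlqvist): ∀x ∀y (Rxy → Ryx) — i.e. symmetry.
(F1): fails — Rca but not Rac.
(F2): fails — R31 but not R13.
(F3): holds.
(F4): fails — Rbc but not Rcb.
Valid on: (F3).

(F3)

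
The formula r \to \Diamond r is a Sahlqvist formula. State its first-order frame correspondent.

Reflexivity

This is a form of the T axiom.
It corresponds to reflexivity: \forall x Rxx.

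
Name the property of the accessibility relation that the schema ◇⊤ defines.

This schema is equivalent to the D axiom □q → ◇q.
It corresponds to seriality: ∀x ∃y Rxy.

seriality: ∀x ∃y Rxy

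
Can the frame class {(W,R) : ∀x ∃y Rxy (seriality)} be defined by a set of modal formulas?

The condition is seriality. A defining modal formula is □r → ◇r.

Yes — defined by □r → ◇r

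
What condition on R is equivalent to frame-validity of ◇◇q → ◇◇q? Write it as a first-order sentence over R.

∀x ∀y (xR²y → ∃w (y = w ∧ xR²w))

This is a Sahlqvist (Geach-type) schema ◇^2□^0q → □^0◇^2q.
Minimal-valuation argument: fix x; take any y with xR^2y and any z with xR^0z. Set V(q) to the set of worlds R-reachable from y in exactly 0 steps. Then □^0q holds at y, so the antecedent holds at x; validity forces ◇^2q at z, giving a w with zR^2w and yR^0w.
First-order correspondent: ∀x ∀y (xR²y → ∃w (y = w ∧ xR²w)).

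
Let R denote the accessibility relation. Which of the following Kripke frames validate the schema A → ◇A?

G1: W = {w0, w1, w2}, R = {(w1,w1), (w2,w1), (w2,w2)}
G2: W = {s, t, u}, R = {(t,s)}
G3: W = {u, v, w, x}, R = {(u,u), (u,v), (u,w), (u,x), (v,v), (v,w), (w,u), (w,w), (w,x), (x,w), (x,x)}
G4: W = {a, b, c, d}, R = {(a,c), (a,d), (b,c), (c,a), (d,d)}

Frame correspondent (Sahlqvist): ∀x Rxx — i.e. reflexivity.
G1: fails — world w0 does not see itself.
G2: fails — world s does not see itself.
G3: ✓.
G4: fails — world a does not see itself.
Valid on: G3.

G3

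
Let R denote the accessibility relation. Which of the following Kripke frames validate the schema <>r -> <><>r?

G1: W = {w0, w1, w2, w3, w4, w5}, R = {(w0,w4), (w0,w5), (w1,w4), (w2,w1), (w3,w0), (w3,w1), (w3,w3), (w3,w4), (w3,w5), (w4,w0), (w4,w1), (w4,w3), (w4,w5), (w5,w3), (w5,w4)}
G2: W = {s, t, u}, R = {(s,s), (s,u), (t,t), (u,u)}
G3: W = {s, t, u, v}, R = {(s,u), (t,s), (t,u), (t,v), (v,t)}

G2

The schema corresponds to a generalized confluence (Geach) condition: forall x forall y (xRy -> exists w (y = w & x R^2 w)).
G1: fails — w1Rw4 but no w with w4=w and w1R²w.
G2: condition met.
G3: fails — sRu but no w with u=w and sR²w.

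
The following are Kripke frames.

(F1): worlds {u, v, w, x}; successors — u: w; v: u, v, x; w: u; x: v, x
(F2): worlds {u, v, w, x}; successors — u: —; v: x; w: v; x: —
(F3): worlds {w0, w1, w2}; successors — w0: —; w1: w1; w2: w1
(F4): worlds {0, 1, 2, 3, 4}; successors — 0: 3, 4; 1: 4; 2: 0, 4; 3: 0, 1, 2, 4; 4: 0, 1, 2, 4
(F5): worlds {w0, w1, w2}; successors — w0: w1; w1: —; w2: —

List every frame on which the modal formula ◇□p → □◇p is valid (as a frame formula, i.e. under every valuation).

The schema corresponds to convergence: ∀x ∀y ∀z (Rxy ∧ Rxz → ∃w (Ryw ∧ Rzw)).
(F1): fails — Rvv and Rvu but v and u have no common successor.
(F2): fails — Rvx and Rvx but x and x have no common successor.
(F3): satisfies the condition.
(F4): satisfies the condition.
(F5): fails — Rw0w1 and Rw0w1 but w1 and w1 have no common successor.

(F3), (F4)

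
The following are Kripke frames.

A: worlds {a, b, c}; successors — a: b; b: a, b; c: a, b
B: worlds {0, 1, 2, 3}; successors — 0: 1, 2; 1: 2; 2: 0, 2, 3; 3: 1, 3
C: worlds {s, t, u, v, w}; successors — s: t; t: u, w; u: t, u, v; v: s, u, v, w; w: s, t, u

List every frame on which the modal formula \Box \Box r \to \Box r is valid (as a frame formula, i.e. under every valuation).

Frame correspondent (Sahlqvist): \forall x \forall y (Rxy \to \exists z (Rxz \wedge Rzy)) — i.e. density.
A: satisfies the condition.
B: fails — R01 but no z with R0z and Rz1.
C: fails — Rtw but no z with Rtz and Rzw.

A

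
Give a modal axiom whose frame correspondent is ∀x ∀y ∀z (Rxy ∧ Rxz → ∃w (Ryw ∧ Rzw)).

This is convergence; the standard corresponding axiom is .2: ◇□s → □◇s.
Suppose ◇□s→□◇s is valid. Take Rxy, Rxz and set V(s)={w : Ryw}. Then □s at y so ◇□s at x, so □◇s at x, so ◇s at z, giving w with Rzw and Ryw.

◇□s → □◇s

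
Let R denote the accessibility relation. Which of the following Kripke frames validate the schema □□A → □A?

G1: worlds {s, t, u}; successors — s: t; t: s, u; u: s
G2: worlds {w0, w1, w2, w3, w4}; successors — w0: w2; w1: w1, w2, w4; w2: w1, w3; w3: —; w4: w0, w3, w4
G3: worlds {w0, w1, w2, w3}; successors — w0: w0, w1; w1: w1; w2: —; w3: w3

G3

This is the axiom for density; its first-order frame correspondent is ∀x ∀y (Rxy → ∃z (Rxz ∧ Rzy)).
G1: fails — Rus but no z with Ruz and Rzs.
G2: fails — Rw0w2 but no z with Rw0z and Rzw2.
G3: satisfies the condition.
Valid on: G3.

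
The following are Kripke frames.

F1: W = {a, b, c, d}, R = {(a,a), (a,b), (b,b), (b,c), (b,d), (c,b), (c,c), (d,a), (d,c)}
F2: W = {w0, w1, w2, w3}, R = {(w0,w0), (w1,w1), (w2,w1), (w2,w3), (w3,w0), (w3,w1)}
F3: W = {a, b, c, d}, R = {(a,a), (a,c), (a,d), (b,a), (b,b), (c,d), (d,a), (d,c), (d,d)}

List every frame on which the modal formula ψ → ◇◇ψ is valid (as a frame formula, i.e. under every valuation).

The schema corresponds to a generalized confluence (Geach) condition: ∀x ∃w (x = w ∧ xR²w).
F1: fails — at d but no w with d=w and dR²w.
F2: fails — at w2 but no w with w2=w and w2R²w.
F3: holds.

F3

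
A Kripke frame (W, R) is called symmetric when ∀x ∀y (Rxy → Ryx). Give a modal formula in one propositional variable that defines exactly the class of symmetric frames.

r → □◇r

A defining formula is r → □◇r (the B axiom).
Suppose r→□◇r is valid. Take Rxy and set V(r)={x}. Then r at x, so □◇r at x, so ◇r at y, so some z with Ryz has r; z=x, i.e. Ryx.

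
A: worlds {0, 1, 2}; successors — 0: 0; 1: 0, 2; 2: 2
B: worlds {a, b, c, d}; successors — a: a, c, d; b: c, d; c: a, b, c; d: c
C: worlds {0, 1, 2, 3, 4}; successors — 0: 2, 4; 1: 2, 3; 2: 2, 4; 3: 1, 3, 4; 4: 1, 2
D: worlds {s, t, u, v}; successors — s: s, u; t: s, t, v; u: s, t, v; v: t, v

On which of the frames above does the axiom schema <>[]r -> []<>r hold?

This is the axiom for convergence; its first-order frame correspondent is forall x forall y forall z (Rxy & Rxz -> exists w (Ryw & Rzw)).
A: fails — R10 and R12 but 0 and 2 have no common successor.
B: condition met.
C: condition met.
D: fails — Rtv and Rts but v and s have no common successor.

B, C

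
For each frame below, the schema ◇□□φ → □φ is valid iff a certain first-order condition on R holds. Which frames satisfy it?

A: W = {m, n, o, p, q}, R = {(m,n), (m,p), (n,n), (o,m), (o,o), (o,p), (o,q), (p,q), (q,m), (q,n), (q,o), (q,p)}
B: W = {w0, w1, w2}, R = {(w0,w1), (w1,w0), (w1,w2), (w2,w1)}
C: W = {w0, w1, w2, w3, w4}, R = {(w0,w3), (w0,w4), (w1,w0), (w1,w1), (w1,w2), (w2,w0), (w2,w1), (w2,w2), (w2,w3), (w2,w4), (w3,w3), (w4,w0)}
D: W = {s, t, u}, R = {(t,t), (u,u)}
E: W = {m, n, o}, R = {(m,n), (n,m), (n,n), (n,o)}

B, D

The schema corresponds to a generalized confluence (Geach) condition: ∀x ∀y ∀z ((xRy ∧ xRz) → ∃w (yR²w ∧ z = w)).
A: fails — mRn, mRp but no w with nR²w and p=w.
B: ✓.
C: fails — w0Rw3, w0Rw4 but no w with w3R²w and w4=w.
D: ✓.
E: fails — nRo, nRm but no w with oR²w and m=w.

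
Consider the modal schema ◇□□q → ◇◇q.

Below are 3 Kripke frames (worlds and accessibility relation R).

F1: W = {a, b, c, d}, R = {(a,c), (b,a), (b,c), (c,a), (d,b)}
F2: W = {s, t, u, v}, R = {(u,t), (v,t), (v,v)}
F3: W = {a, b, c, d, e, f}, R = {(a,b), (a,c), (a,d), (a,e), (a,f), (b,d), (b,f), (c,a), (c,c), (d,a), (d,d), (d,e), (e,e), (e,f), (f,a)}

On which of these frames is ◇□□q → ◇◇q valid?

This is the axiom for a generalized confluence (Geach) condition; its first-order frame correspondent is ∀x ∀y (xRy → ∃w (yR²w ∧ xR²w)).
F1: fails — aRc but no w with cR²w and aR²w.
F2: fails — uRt but no w with tR²w and uR²w.
F3: ✓.

F3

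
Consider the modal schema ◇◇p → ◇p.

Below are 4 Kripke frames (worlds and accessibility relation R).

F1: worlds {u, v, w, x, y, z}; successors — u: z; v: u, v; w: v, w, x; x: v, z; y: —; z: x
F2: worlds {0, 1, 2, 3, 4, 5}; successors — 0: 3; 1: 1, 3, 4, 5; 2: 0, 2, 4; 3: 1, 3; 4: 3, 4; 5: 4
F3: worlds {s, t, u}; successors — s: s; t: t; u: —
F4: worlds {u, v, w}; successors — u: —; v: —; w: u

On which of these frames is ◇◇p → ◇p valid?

F3, F4

This is the axiom for transitivity; its first-order frame correspondent is ∀x ∀y ∀z (Rxy ∧ Ryz → Rxz).
F1: fails — Ruz and Rzx but not Rux.
F2: fails — R31 and R14 but not R34.
F3: condition met.
F4: condition met.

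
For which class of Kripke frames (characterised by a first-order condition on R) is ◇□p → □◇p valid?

Suppose ◇□p→□◇p is valid. Take Rxy, Rxz and set V(p)={w : Ryw}. Then □p at y so ◇□p at x, so □◇p at x, so ◇p at z, giving w with Rzw and Ryw.
Conversely, any frame satisfying ∀x ∀y ∀z (Rxy ∧ Rxz → ∃w (Ryw ∧ Rzw)) validates the schema.
Frame condition: ∀x ∀y ∀z (Rxy ∧ Rxz → ∃w (Ryw ∧ Rzw)).

Convergence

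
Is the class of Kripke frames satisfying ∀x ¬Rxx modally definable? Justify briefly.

No

If a class were modally definable it would be closed under surjective bounded morphisms (Goldblatt–Thomason).
The 2-cycle (worlds s,t with s→t→s) is irreflexive, and the map sending every world to a single reflexive point • is a surjective bounded morphism (forth: every edge maps to (•,•); back: every world has a successor). So any modal formula valid on the 2-cycle is also valid on the reflexive point, which is not irreflexive.
Hence irreflexivity is not modally definable.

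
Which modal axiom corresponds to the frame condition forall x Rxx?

□s → s

A defining formula is □s → s (the T axiom).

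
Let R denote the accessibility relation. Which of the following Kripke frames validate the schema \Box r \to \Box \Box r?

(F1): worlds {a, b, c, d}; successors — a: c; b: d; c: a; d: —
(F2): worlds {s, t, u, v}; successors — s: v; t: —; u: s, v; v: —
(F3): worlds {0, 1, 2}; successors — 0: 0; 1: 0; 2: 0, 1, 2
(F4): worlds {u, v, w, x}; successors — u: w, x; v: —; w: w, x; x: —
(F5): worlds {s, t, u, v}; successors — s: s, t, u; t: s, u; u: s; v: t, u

This is the axiom for transitivity; its first-order frame correspondent is \forall x \forall y \forall z (Rxy \wedge Ryz \to Rxz).
(F1): fails — Rac and Rca but not Raa.
(F2): ✓.
(F3): ✓.
(F4): ✓.
(F5): fails — Rus and Rsu but not Ruu.

(F2), (F3), (F4)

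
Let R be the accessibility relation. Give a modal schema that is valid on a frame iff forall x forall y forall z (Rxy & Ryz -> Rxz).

□q → □□q

A defining formula is □q → □□q (the 4 axiom).
Suppose □q→□□q is valid. Take Rxy, Ryz and set V(q)={w : Rxw}. Then □q at x, so □□q at x, so □q at y, so q at z, i.e. Rxz.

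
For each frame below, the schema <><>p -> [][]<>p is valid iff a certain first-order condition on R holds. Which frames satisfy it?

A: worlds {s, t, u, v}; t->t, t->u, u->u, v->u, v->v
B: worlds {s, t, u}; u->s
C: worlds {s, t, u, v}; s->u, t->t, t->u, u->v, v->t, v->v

B

The schema corresponds to a generalized confluence (Geach) condition: forall x forall y forall z ((x R^2 y & x R^2 z) -> exists w (y = w & zRw)).
A: fails — tR²t, tR²u but no w with t=w and uRw.
B: condition met.
C: fails — tR²t, tR²u but no w with t=w and uRw.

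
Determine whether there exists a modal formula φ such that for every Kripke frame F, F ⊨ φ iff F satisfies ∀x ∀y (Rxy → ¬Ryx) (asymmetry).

No

If a class were modally definable it would be closed under surjective bounded morphisms (Goldblatt–Thomason).
The 3-cycle (worlds s,t,u with s→t→u→s) is asymmetric. Mapping every world to a single reflexive point • is a surjective bounded morphism, and the reflexive point is not asymmetric (R•• but asymmetry requires ¬R••).
So no modal formula (or set of formulas) defines exactly the asymmetric frames.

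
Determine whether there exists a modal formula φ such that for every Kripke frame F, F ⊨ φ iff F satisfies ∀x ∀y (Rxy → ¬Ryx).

Any modally definable frame class is closed under surjective bounded morphisms.
The 5-cycle (worlds a,b,c,d,e with a→b→c→d→e→a) is asymmetric. Mapping every world to a single reflexive point • is a surjective bounded morphism, and the reflexive point is not asymmetric (R•• but asymmetry requires ¬R••).
So no modal formula (or set of formulas) defines exactly the asymmetric frames.

No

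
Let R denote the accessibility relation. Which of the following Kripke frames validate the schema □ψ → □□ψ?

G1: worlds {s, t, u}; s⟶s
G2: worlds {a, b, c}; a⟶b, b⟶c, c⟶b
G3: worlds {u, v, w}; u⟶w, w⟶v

G1

This is the axiom for transitivity; its first-order frame correspondent is ∀x ∀y ∀z (Rxy ∧ Ryz → Rxz).
G1: ✓.
G2: fails — Rab and Rbc but not Rac.
G3: fails — Ruw and Rwv but not Ruv.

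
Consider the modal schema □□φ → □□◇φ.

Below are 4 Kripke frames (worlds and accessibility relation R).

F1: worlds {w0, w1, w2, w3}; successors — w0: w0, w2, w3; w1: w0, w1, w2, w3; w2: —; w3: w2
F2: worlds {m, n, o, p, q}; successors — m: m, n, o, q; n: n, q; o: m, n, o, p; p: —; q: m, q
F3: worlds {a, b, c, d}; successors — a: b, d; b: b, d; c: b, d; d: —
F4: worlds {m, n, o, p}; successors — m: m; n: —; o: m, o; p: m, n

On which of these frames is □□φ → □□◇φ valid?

The schema corresponds to a generalized confluence (Geach) condition: ∀x ∀z (xR²z → ∃w (xR²w ∧ zRw)).
F1: fails — w0R²w2 but no w with w0R²w and w2Rw.
F2: fails — mR²p but no w with mR²w and pRw.
F3: fails — aR²d but no w with aR²w and dRw.
F4: ✓.

F4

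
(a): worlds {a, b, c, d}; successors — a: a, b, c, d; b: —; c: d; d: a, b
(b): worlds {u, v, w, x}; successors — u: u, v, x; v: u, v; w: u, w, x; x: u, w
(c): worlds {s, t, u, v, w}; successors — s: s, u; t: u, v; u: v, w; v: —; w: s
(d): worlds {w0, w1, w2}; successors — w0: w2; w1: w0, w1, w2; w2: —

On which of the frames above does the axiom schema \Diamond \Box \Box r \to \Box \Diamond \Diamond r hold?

The schema corresponds to a generalized confluence (Geach) condition: \forall x \forall y \forall z ((xRy \wedge xRz) \to \exists w (y R^2 w \wedge z R^2 w)).
(a): fails — aRa, aRb but no w with aR²w and bR²w.
(b): holds.
(c): fails — tRu, tRv but no w* with uR²w* and vR²w*.
(d): fails — w0Rw2, w0Rw2 but no w with w2R²w and w2R²w.

(b)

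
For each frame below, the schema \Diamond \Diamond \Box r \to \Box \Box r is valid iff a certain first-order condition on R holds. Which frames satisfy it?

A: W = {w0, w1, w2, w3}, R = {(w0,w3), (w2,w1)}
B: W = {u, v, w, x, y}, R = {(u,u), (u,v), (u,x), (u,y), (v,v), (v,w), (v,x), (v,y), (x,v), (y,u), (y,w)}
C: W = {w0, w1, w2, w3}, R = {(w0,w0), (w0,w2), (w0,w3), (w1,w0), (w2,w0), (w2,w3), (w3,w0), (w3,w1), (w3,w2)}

The schema corresponds to a generalized confluence (Geach) condition: \forall x \forall y \forall z ((x R^2 y \wedge x R^2 z) \to \exists w (yRw \wedge z = w)).
A: satisfies the condition.
B: fails — uR²u, uR²w but no t with uRt and w=t.
C: fails — w0R²w0, w0R²w1 but no w with w0Rw and w1=w.
Valid on: A.

A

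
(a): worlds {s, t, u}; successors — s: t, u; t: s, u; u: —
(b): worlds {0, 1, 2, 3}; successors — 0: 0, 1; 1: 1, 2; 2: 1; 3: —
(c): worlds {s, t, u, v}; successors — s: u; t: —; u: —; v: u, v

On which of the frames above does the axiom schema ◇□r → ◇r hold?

(b)

Frame correspondent (Sahlqvist): ∀x ∀y (xRy → ∃w (yRw ∧ xRw)) — i.e. a generalized confluence (Geach) condition.
(a): fails — sRu but no w with uRw and sRw.
(b): satisfies the condition.
(c): fails — sRu but no w with uRw and sRw.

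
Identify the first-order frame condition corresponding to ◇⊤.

This schema is equivalent to the D axiom □ψ → ◇ψ.
Its frame correspondent is seriality — ∀x ∃y Rxy.

Seriality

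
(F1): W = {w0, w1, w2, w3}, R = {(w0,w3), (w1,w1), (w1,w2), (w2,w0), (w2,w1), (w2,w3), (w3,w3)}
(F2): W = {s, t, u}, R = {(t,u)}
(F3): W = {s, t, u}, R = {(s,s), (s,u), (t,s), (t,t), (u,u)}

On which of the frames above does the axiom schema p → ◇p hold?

(F3)

Frame correspondent (Sahlqvist): ∀x ∃w (x = w ∧ xRw) — i.e. a generalized confluence (Geach) condition.
(F1): fails — at w0 but no w with w0=w and w0Rw.
(F2): fails — at s but no w with s=w and sRw.
(F3): condition met.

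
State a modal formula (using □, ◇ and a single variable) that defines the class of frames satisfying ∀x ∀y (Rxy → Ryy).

□(□p → p)

This is shift-reflexivity; the standard corresponding axiom is T□: □(□p → p).
Suppose □(□p→p) is valid. Take Rxy and set V(p)={w : Ryw}. Then at y, □p holds; since □(□p→p) at x, □p→p at y, so p at y, i.e. Ryy.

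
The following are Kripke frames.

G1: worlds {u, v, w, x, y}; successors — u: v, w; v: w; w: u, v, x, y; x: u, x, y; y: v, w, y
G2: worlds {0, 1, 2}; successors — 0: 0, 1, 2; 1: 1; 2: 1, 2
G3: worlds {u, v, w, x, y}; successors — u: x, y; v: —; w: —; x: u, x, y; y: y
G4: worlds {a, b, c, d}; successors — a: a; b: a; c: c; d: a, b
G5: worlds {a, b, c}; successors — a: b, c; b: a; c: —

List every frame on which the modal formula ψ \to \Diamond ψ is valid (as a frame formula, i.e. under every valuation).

This is the axiom for reflexivity; its first-order frame correspondent is \forall x Rxx.
G1: fails — world u does not see itself.
G2: condition met.
G3: fails — world u does not see itself.
G4: fails — world b does not see itself.
G5: fails — world a does not see itself.
Valid on: G2.

G2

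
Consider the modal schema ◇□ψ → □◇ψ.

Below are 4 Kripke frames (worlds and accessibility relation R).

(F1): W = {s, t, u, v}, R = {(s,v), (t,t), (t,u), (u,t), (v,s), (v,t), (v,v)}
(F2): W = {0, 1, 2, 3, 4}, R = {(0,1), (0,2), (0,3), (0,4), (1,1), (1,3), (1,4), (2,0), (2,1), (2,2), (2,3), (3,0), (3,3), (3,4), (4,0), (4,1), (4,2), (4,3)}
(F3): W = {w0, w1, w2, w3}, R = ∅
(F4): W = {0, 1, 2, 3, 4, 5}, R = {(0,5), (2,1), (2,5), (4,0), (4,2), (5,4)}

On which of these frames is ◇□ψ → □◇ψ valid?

(F2), (F3)

The schema corresponds to convergence: ∀x ∀y ∀z (Rxy ∧ Rxz → ∃w (Ryw ∧ Rzw)).
(F1): fails — Rvt and Rvs but t and s have no common successor.
(F2): condition met.
(F3): condition met.
(F4): fails — R25 and R21 but 5 and 1 have no common successor.
Valid on: (F2), (F3).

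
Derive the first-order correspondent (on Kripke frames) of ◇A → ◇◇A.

∀x ∀y (xRy → ∃w (y = w ∧ xR²w))

This is a Sahlqvist (Geach-type) schema ◇^1□^0A → □^0◇^2A.
Minimal-valuation argument: fix x; take any y with xR^1y and any z with xR^0z. Set V(A) to the set of worlds R-reachable from y in exactly 0 steps. Then □^0A holds at y, so the antecedent holds at x; validity forces ◇^2A at z, giving a w with zR^2w and yR^0w.
First-order correspondent: ∀x ∀y (xRy → ∃w (y = w ∧ xR²w)).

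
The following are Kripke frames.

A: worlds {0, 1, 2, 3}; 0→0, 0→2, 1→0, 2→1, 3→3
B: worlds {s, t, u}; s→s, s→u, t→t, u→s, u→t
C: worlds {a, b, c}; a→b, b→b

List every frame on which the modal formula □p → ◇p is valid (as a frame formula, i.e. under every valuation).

A, B

Frame correspondent (Sahlqvist): ∀x ∃y Rxy — i.e. seriality.
A: satisfies the condition.
B: satisfies the condition.
C: fails — world c has no successor.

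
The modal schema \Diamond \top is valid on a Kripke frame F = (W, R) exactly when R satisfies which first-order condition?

◇⊤ holds at w iff w has a successor, so frame-validity of ◇⊤ is exactly seriality. Equivalently via □φ → ◇φ:
Suppose □φ→◇φ is valid. At any x set V(φ)=W. Then □φ at x, so ◇φ at x, so x has a successor.
The converse is a direct semantic check.
So the correspondent is seriality.

seriality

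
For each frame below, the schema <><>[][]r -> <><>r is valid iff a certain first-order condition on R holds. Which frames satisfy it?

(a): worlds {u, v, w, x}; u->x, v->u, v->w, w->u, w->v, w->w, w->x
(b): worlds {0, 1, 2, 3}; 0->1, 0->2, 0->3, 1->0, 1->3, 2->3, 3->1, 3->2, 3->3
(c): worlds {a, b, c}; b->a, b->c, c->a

The schema corresponds to a generalized confluence (Geach) condition: forall x forall y (x R^2 y -> exists w (y R^2 w & x R^2 w)).
(a): fails — vR²u but no t with uR²t and vR²t.
(b): condition met.
(c): fails — bR²a but no w with aR²w and bR²w.
Valid on: (b).

(b)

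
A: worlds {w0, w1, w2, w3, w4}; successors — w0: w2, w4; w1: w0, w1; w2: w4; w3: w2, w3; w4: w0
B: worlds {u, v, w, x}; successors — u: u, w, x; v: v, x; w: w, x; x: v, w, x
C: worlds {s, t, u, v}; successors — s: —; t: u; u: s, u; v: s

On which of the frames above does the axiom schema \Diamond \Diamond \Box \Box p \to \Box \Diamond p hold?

B

This is the axiom for a generalized confluence (Geach) condition; its first-order frame correspondent is \forall x \forall y \forall z ((x R^2 y \wedge xRz) \to \exists w (y R^2 w \wedge zRw)).
A: fails — w0R²w4, w0Rw4 but no w with w4R²w and w4Rw.
B: holds.
C: fails — tR²s, tRu but no w with sR²w and uRw.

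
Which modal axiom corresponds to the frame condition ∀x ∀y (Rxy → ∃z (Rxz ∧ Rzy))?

The condition is density. The C4 schema □□ψ → □ψ defines it.
Suppose □□ψ→□ψ is valid. Take Rxy and set V(ψ)={w : xR²w}. Then □□ψ at x, so □ψ at x, so ψ at y, i.e. ∃z(Rxz∧Rzy).

□□ψ → □ψ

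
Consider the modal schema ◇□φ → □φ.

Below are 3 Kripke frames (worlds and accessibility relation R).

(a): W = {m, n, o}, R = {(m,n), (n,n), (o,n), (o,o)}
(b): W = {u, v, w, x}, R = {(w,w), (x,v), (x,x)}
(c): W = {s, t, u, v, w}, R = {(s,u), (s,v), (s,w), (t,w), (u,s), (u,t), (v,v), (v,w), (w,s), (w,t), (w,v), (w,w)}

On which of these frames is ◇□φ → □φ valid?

none

The schema corresponds to the Euclidean property: ∀x ∀y ∀z (Rxy ∧ Rxz → Ryz).
(a): fails — Ron and Roo but not Rno.
(b): fails — Rxv and Rxx but not Rvx.
(c): fails — Rsv and Rsu but not Rvu.
Valid on no frame.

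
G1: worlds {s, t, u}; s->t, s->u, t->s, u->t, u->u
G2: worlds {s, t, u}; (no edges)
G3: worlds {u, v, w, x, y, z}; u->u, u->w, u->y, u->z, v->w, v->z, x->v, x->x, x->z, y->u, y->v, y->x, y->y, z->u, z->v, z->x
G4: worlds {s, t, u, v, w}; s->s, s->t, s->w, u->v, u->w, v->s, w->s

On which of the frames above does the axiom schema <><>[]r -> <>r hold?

Frame correspondent (Sahlqvist): forall x forall y (x R^2 y -> exists w (yRw & xRw)) — i.e. a generalized confluence (Geach) condition.
G1: fails — sR²t but no w with tRw and sRw.
G2: condition met.
G3: fails — uR²w but no t with wRt and uRt.
G4: fails — sR²t but no w* with tRw* and sRw*.
Valid on: G2.

G2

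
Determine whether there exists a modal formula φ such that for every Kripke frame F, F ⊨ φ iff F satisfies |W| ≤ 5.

Not definable by any modal formula

If a class were modally definable it would be closed under disjoint unions (Goldblatt–Thomason).
Any modal formula valid on each of 6 disjoint one-world frames is valid on their disjoint union (validity is preserved under disjoint unions). Each one-world frame has |W|=1≤5, but the union has |W|=6.
So the class is not modally definable.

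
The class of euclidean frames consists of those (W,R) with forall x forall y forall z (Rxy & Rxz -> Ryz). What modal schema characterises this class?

This is the Euclidean property; the standard corresponding axiom is 5: ◇r → □◇r.

◇r → □◇r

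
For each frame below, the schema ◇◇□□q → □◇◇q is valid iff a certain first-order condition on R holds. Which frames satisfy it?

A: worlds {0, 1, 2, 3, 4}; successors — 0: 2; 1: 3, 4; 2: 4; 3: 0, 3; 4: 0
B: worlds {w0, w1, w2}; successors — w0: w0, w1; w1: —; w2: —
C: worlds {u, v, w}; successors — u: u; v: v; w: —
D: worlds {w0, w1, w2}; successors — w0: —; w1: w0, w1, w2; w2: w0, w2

Frame correspondent (Sahlqvist): ∀x ∀y ∀z ((xR²y ∧ xRz) → ∃w (yR²w ∧ zR²w)) — i.e. a generalized confluence (Geach) condition.
A: fails — 0R²4, 0R2 but no w with 4R²w and 2R²w.
B: fails — w0R²w0, w0Rw1 but no w with w0R²w and w1R²w.
C: ✓.
D: fails — w1R²w0, w1Rw0 but no w with w0R²w and w0R²w.
Valid on: C.

C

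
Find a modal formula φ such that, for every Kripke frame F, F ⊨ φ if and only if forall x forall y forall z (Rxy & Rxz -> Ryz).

A defining formula is ◇s → □◇s (the 5 axiom).
Suppose ◇s→□◇s is valid. Take Rxy, Rxz and set V(s)={y}. Then ◇s at x, so □◇s at x, so ◇s at z, so some w with Rzw has s; w=y, i.e. Rzy. By symmetry of the argument, Ryz.

◇s → □◇s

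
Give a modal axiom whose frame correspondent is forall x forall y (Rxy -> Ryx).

This is symmetry; the standard corresponding axiom is B: q → □◇q.
Suppose q→□◇q is valid. Take Rxy and set V(q)={x}. Then q at x, so □◇q at x, so ◇q at y, so some z with Ryz has q; z=x, i.e. Ryx.

q → □◇q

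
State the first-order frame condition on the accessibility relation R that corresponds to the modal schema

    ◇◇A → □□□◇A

This is a Sahlqvist (Geach-type) schema ◇^2□^0A → □^3◇^1A.
Minimal-valuation argument: fix x; take any y with xR^2y and any z with xR^3z. Set V(A) to the set of worlds R-reachable from y in exactly 0 steps. Then □^0A holds at y, so the antecedent holds at x; validity forces ◇^1A at z, giving a w with zR^1w and yR^0w.
First-order correspondent: ∀x ∀y ∀z ((xR²y ∧ xR³z) → ∃w (y = w ∧ zRw)).

∀x ∀y ∀z ((xR²y ∧ xR³z) → ∃w (y = w ∧ zRw))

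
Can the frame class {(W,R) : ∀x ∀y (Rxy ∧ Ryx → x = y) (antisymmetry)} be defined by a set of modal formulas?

Any modally definable frame class is closed under surjective bounded morphisms.
The 4-cycle (worlds w0,w1,w2,w3 with w0→w1→w2→w3→w0) is antisymmetric. Sending even-indexed worlds to a and odd-indexed worlds to b is a surjective bounded morphism onto the two-world frame with a↔b, which is not antisymmetric.
So no modal formula (or set of formulas) defines exactly the antisymmetric frames.

No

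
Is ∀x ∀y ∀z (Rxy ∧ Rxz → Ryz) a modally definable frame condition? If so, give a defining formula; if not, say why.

Yes — defined by ◇r → □◇r

The condition is the Euclidean property. A defining modal formula is ◇r → □◇r.
Suppose ◇r→□◇r is valid. Take Rxy, Rxz and set V(r)={y}. Then ◇r at x, so □◇r at x, so ◇r at z, so some w with Rzw has r; w=y, i.e. Rzy. By symmetry of the argument, Ryz.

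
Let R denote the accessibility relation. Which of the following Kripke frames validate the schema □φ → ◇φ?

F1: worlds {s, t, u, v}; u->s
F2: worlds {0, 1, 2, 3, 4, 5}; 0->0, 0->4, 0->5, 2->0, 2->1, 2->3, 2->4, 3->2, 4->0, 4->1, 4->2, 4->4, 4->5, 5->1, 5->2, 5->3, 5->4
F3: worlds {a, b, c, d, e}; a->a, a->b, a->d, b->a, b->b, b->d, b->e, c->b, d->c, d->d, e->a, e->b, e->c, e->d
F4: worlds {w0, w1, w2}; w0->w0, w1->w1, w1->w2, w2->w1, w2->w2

The schema corresponds to seriality: ∀x ∃y Rxy.
F1: fails — world s has no successor.
F2: fails — world 1 has no successor.
F3: condition met.
F4: condition met.
Valid on: F3, F4.

F3, F4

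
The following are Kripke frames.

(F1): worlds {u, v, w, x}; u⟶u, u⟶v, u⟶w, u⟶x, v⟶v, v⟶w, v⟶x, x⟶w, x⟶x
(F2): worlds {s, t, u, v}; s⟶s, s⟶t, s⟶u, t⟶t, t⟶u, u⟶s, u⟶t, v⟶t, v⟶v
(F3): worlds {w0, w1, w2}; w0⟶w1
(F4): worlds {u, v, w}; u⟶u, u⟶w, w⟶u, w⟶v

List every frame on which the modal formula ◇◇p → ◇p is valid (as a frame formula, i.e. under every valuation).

(F1), (F3)

Frame correspondent (Sahlqvist): ∀x ∀y ∀z (Rxy ∧ Ryz → Rxz) — i.e. transitivity.
(F1): condition met.
(F2): fails — Rut and Rtu but not Ruu.
(F3): condition met.
(F4): fails — Rwu and Ruw but not Rww.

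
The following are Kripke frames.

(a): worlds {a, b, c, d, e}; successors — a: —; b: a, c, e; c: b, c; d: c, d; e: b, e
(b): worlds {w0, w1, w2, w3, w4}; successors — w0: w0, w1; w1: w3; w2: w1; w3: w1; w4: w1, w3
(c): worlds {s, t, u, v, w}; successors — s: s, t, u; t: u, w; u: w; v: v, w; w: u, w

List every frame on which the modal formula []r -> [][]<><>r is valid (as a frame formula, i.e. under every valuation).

(c)

The schema corresponds to a generalized confluence (Geach) condition: forall x forall z (x R^2 z -> exists w (xRw & z R^2 w)).
(a): fails — cR²a but no w with cRw and aR²w.
(b): fails — w0R²w3 but no w with w0Rw and w3R²w.
(c): condition met.
Valid on: (c).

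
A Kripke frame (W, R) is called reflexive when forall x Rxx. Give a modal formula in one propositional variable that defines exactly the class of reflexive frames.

A defining formula is □q → q (the T axiom).
Suppose □q→q is valid. At any x set V(q)={w : Rxw}. Then □q holds at x, so q holds at x, i.e. Rxx.

□q → q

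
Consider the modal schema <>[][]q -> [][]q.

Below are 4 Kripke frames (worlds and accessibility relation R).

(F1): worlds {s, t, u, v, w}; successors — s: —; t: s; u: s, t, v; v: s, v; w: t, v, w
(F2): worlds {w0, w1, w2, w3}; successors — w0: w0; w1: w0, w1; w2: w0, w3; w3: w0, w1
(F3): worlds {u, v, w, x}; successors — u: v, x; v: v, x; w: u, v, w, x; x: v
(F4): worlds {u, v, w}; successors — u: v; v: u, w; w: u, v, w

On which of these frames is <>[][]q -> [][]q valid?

none

This is the axiom for a generalized confluence (Geach) condition; its first-order frame correspondent is forall x forall y forall z ((xRy & x R^2 z) -> exists w (y R^2 w & z = w)).
(F1): fails — uRs, uR²s but no w* with sR²w* and s=w*.
(F2): fails — w1Rw0, w1R²w1 but no w with w0R²w and w1=w.
(F3): fails — wRu, wR²u but no t with uR²t and u=t.
(F4): fails — vRu, vR²v but no t with uR²t and v=t.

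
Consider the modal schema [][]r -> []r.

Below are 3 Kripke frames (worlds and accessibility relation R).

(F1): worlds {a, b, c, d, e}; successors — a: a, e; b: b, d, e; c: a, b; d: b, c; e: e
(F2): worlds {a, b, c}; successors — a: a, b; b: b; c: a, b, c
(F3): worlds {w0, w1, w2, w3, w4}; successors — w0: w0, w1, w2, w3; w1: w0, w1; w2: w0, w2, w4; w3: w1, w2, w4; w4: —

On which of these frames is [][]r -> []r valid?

(F2), (F3)

This is the axiom for density; its first-order frame correspondent is forall x forall y (Rxy -> exists z (Rxz & Rzy)).
(F1): fails — Rdc but no z with Rdz and Rzc.
(F2): ✓.
(F3): ✓.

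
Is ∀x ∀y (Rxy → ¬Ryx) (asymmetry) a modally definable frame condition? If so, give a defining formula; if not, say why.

Any modally definable frame class is closed under surjective bounded morphisms.
The 4-cycle (worlds 0,1,2,3 with 0→1→2→3→0) is asymmetric. Mapping every world to a single reflexive point • is a surjective bounded morphism, and the reflexive point is not asymmetric (R•• but asymmetry requires ¬R••).
So no modal formula (or set of formulas) defines exactly the asymmetric frames.

No — not modally definable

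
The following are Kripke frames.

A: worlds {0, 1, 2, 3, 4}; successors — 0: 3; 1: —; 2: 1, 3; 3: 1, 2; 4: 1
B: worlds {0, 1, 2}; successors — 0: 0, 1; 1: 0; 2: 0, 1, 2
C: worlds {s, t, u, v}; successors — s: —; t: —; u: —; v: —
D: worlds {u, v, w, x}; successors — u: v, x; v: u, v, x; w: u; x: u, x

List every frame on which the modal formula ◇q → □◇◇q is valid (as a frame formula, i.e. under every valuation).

C, D

Frame correspondent (Sahlqvist): ∀x ∀y ∀z ((xRy ∧ xRz) → ∃w (y = w ∧ zR²w)) — i.e. a generalized confluence (Geach) condition.
A: fails — 2R1, 2R1 but no w with 1=w and 1R²w.
B: fails — 2R2, 2R0 but no w with 2=w and 0R²w.
C: ✓.
D: ✓.
Valid on: C, D.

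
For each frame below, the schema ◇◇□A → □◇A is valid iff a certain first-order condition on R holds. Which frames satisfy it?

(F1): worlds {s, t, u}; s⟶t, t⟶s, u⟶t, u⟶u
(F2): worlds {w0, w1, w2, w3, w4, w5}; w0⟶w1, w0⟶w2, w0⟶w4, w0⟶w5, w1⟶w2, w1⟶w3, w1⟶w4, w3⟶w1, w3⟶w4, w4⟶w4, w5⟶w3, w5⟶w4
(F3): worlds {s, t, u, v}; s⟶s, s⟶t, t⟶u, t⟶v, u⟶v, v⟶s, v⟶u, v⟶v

none

The schema corresponds to a generalized confluence (Geach) condition: ∀x ∀y ∀z ((xR²y ∧ xRz) → ∃w (yRw ∧ zRw)).
(F1): fails — sR²s, sRt but no w with sRw and tRw.
(F2): fails — w0R²w2, w0Rw1 but no w with w2Rw and w1Rw.
(F3): fails — sR²s, sRt but no w with sRw and tRw.
Valid on no frame.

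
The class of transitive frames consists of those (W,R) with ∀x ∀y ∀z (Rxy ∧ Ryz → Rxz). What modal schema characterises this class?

□r → □□r

A defining formula is □r → □□r (the 4 axiom).
Suppose □r→□□r is valid. Take Rxy, Ryz and set V(r)={w : Rxw}. Then □r at x, so □□r at x, so □r at y, so r at z, i.e. Rxz.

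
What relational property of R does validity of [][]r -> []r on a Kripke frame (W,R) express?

Suppose □□r→□r is valid. Take Rxy and set V(r)={w : xR²w}. Then □□r at x, so □r at x, so r at y, i.e. ∃z(Rxz∧Rzy).

density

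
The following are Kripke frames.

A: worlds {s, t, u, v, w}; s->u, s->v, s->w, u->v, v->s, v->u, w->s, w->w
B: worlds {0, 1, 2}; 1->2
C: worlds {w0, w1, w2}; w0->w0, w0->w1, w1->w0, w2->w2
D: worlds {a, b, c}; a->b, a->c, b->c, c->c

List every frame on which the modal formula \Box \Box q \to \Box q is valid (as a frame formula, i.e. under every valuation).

Frame correspondent (Sahlqvist): \forall x \forall y (Rxy \to \exists z (Rxz \wedge Rzy)) — i.e. density.
A: fails — Ruv but no z with Ruz and Rzv.
B: fails — R12 but no z with R1z and Rz2.
C: condition met.
D: fails — Rab but no z with Raz and Rzb.

C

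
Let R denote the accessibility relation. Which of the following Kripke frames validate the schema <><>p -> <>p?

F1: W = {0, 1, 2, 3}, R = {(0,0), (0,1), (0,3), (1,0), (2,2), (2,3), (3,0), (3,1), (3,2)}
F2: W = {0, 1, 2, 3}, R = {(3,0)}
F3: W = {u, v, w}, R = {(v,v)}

Frame correspondent (Sahlqvist): forall x forall y forall z (Rxy & Ryz -> Rxz) — i.e. transitivity.
F1: fails — R10 and R01 but not R11.
F2: condition met.
F3: condition met.

F2, F3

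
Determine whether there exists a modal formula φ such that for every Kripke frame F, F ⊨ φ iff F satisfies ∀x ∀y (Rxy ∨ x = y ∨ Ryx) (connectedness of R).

If a class were modally definable it would be closed under disjoint unions (Goldblatt–Thomason).
Take 2 disjoint single-world reflexive frames: each is trivially connected, but their disjoint union has 2 worlds with no edge between distinct components, so it is not connected.
Hence connectedness of R is not modally definable.

No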